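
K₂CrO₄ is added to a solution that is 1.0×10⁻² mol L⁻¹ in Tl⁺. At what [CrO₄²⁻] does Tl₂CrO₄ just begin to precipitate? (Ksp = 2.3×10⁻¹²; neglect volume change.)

2.3×10⁻⁸ M

Precipitation of each salt begins when its ion product equals Ksp.
Tl₂CrO₄(s) ⇌ 2 Tl⁺(aq) + CrO₄²⁻(aq)
Ksp = [Tl⁺]^2[CrO₄²⁻] = [CrO₄²⁻](1.0×10⁻²)^2
[CrO₄²⁻] = 2.3×10⁻¹² / (1.0×10⁻²)^2 = 2.3×10⁻⁸
[CrO₄²⁻] = 2.3×10⁻⁸ mol L⁻¹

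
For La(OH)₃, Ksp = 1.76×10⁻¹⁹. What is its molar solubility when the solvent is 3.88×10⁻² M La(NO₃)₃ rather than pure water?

La(OH)₃(s) ⇌ La³⁺(aq) + 3 OH⁻(aq)
La³⁺ is already present at 3.88×10⁻² M. If s mol/L of La(OH)₃ dissolves, [OH⁻] = 3s while [La³⁺] ≈ 3.88×10⁻² M.
Ksp = [La³⁺][OH⁻]^3 = (3.88×10⁻²)(3s)^3
(3s)^3 = 1.76×10⁻¹⁹ / (3.88×10⁻²) = 4.54×10⁻¹⁸
s = 5.52×10⁻⁷ M

5.52×10⁻⁷ M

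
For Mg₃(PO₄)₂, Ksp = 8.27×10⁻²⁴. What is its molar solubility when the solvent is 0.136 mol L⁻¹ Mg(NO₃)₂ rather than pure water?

2.87×10⁻¹¹ M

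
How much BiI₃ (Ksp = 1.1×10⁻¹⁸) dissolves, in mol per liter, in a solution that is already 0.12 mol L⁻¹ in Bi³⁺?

BiI₃(s) ⇌ Bi³⁺(aq) + 3 I⁻(aq)
The solution already contains Bi³⁺ at 0.12 mol L⁻¹. Let s be the molar solubility of BiI₃.
[Bi³⁺] ≈ 0.12 mol L⁻¹ (common ion dominates); [I⁻] = 3s.
Ksp = [Bi³⁺][I⁻]^3 = (0.12)(3s)^3
(3s)^3 = 1.1×10⁻¹⁸ / (0.12) = 9.2×10⁻¹⁸
s = 7.0×10⁻⁷ mol L⁻¹

7.0×10⁻⁷ M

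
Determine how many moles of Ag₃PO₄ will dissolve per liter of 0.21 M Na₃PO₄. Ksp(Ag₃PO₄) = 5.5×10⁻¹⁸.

Ag₃PO₄(s) ⇌ 3 Ag⁺(aq) + PO₄³⁻(aq)
PO₄³⁻ is already present at 0.21 M. If s mol/L of Ag₃PO₄ dissolves, [Ag⁺] = 3s while [PO₄³⁻] ≈ 0.21 M.
Ksp = [Ag⁺]^3[PO₄³⁻] = (3s)^3(0.21)
(3s)^3 = 5.5×10⁻¹⁸ / (0.21) = 2.6×10⁻¹⁷
s = 9.9×10⁻⁷ M

9.9×10⁻⁷ M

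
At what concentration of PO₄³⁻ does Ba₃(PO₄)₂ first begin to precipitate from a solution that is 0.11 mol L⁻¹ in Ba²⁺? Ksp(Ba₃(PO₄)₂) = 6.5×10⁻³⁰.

Precipitation of each salt begins when its ion product equals Ksp.
Ba₃(PO₄)₂(s) ⇌ 3 Ba²⁺(aq) + 2 PO₄³⁻(aq)
Ksp = [Ba²⁺]^3[PO₄³⁻]^2 = [PO₄³⁻]^2(0.11)^3
[PO₄³⁻]^2 = 6.5×10⁻³⁰ / (0.11)^3 = 4.9×10⁻²⁷
[PO₄³⁻] = 7.0×10⁻¹⁴ mol L⁻¹

7.0×10⁻¹⁴ M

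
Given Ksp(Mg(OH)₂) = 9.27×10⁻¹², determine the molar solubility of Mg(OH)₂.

Mg(OH)₂(s) ⇌ Mg²⁺(aq) + 2 OH⁻(aq)
With molar solubility s: [Mg²⁺] = s, [OH⁻] = 2s.
Ksp = [Mg²⁺][OH⁻]^2 = s · (2s)^2 = 4s^3
4s^3 = 9.27×10⁻¹²  ⇒  s^3 = 2.32×10⁻¹²
s = (2.32×10⁻¹²)^(1/3) = 1.32×10⁻⁴ mol L⁻¹

1.32×10⁻⁴ M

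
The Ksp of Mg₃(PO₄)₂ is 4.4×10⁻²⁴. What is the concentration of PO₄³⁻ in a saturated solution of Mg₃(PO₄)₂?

Mg₃(PO₄)₂(s) ⇌ 3 Mg²⁺(aq) + 2 PO₄³⁻(aq)
For each mole of Mg₃(PO₄)₂ that dissolves per liter, [Mg²⁺] = 3s and [PO₄³⁻] = 2s; let s denote this solubility.
Ksp = [Mg²⁺]^3[PO₄³⁻]^2 = (3s)^3 · (2s)^2 = 108s^5 = 4.4×10⁻²⁴
s = 8.4×10⁻⁶ mol/L
[PO₄³⁻] = 2s = 1.7×10⁻⁵ mol/L

1.7×10⁻⁵ M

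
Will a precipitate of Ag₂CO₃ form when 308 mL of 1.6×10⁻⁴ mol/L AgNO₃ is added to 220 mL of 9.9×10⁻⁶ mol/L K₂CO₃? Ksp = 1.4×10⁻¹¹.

No

After mixing, V = 308 mL + 220 mL = 528 mL.
[Ag⁺] = (1.6×10⁻⁴)(308)/528 = 9.3×10⁻⁵ mol/L
[CO₃²⁻] = (9.9×10⁻⁶)(220)/528 = 4.1×10⁻⁶ mol/L
Q = [Ag⁺]^2[CO₃²⁻] = 3.6×10⁻¹⁴
Q < Ksp (3.6×10⁻¹⁴ vs 1.4×10⁻¹¹); the solution remains unsaturated and no precipitate forms.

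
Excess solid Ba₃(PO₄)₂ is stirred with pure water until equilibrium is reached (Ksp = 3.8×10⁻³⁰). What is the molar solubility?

5.1×10⁻⁷ M

Ba₃(PO₄)₂(s) ⇌ 3 Ba²⁺(aq) + 2 PO₄³⁻(aq)
If s mol/L of Ba₃(PO₄)₂ dissolves, [Ba²⁺] = 3s and [PO₄³⁻] = 2s.
Ksp = [Ba²⁺]^3[PO₄³⁻]^2 = (3s)^3 · (2s)^2 = 108s^5
108s^5 = 3.8×10⁻³⁰  ⇒  s^5 = 3.5×10⁻³²
s = 5.1×10⁻⁷ M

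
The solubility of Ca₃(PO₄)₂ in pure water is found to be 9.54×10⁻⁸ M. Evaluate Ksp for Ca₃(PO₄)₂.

Ca₃(PO₄)₂(s) ⇌ 3 Ca²⁺(aq) + 2 PO₄³⁻(aq)
Call the molar solubility s, so that [Ca²⁺] = 3s and [PO₄³⁻] = 2s.
Ksp = [Ca²⁺]^3[PO₄³⁻]^2 = (3s)^3 · (2s)^2 = 108s^5
Ksp = 108 × (9.54×10⁻⁸)^5 = 8.53×10⁻³⁴

Ksp = 8.53×10⁻³⁴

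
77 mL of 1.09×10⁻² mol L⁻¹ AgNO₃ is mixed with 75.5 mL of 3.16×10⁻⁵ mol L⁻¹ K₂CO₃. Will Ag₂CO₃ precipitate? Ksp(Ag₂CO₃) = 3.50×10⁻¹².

Total volume after mixing = 77 + 75.5 = 152.5 mL.
[Ag⁺] = (1.09×10⁻²)(77)/152.5 = 5.50×10⁻³ mol L⁻¹
[CO₃²⁻] = (3.16×10⁻⁵)(75.5)/152.5 = 1.56×10⁻⁵ mol L⁻¹
Q = [Ag⁺]^2[CO₃²⁻] = 4.74×10⁻¹⁰
Q = 4.74×10⁻¹⁰ > Ksp = 3.50×10⁻¹², so the solution is supersaturated and Ag₂CO₃ precipitates.

Yes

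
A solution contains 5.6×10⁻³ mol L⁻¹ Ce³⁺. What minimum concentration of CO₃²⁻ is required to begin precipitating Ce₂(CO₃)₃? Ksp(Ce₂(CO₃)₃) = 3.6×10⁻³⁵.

1.0×10⁻¹⁰ M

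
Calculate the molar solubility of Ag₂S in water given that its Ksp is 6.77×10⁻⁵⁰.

Ag₂S(s) ⇌ 2 Ag⁺(aq) + S²⁻(aq)
For each mole of Ag₂S that dissolves per liter, [Ag⁺] = 2s and [S²⁻] = s; let s denote this solubility.
Ksp = [Ag⁺]^2[S²⁻] = (2s)^2 · s = 4s^3
4s^3 = 6.77×10⁻⁵⁰  ⇒  s^3 = 1.69×10⁻⁵⁰
s = (1.69×10⁻⁵⁰)^(1/3) = 2.57×10⁻¹⁷ mol L⁻¹

2.57×10⁻¹⁷ M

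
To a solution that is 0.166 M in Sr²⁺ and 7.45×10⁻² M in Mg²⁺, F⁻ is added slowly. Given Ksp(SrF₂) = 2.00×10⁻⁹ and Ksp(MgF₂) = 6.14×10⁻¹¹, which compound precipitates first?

Each salt precipitates once Q = Ksp for that salt.
For SrF₂: [F⁻] = (Ksp/[Sr²⁺])^(1/2) = 1.10×10⁻⁴ M
For MgF₂: [F⁻] = (Ksp/[Mg²⁺])^(1/2) = 2.87×10⁻⁵ M
Since MgF₂ needs less F⁻ to reach saturation, it precipitates first.

MgF₂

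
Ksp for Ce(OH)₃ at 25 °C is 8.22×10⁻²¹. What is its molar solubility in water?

4.18×10⁻⁶ M

Ce(OH)₃(s) ⇌ Ce³⁺(aq) + 3 OH⁻(aq)
For each mole of Ce(OH)₃ that dissolves per liter, [Ce³⁺] = s and [OH⁻] = 3s; let s denote this solubility.
Ksp = [Ce³⁺][OH⁻]^3 = s · (3s)^3 = 27s^4
27s^4 = 8.22×10⁻²¹  ⇒  s^4 = 3.04×10⁻²²
Taking the 4th root, s = 4.18×10⁻⁶ mol/L.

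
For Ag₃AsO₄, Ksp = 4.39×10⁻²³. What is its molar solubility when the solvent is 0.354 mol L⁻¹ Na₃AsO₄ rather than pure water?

Ag₃AsO₄(s) ⇌ 3 Ag⁺(aq) + AsO₄³⁻(aq)
The solution already contains AsO₄³⁻ at 0.354 mol L⁻¹. Let s be the molar solubility of Ag₃AsO₄.
[AsO₄³⁻] ≈ 0.354 mol L⁻¹ (common ion dominates); [Ag⁺] = 3s.
Ksp = [Ag⁺]^3[AsO₄³⁻] = (3s)^3(0.354)
(3s)^3 = 4.39×10⁻²³ / (0.354) = 1.24×10⁻²²
s = 1.66×10⁻⁸ mol L⁻¹

1.66×10⁻⁸ M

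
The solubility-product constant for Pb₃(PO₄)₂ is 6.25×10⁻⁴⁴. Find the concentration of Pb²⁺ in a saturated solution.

2.69×10⁻⁹ M

Pb₃(PO₄)₂(s) ⇌ 3 Pb²⁺(aq) + 2 PO₄³⁻(aq)
If s mol/L of Pb₃(PO₄)₂ dissolves, [Pb²⁺] = 3s and [PO₄³⁻] = 2s.
Ksp = [Pb²⁺]^3[PO₄³⁻]^2 = (3s)^3 · (2s)^2 = 108s^5 = 6.25×10⁻⁴⁴
s = 8.96×10⁻¹⁰ mol/L
[Pb²⁺] = 3s = 2.69×10⁻⁹ mol/L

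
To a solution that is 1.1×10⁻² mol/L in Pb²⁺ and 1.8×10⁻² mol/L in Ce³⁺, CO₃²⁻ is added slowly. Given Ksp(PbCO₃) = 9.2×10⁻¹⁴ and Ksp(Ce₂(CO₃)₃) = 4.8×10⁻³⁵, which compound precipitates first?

Precipitation begins when Q = Ksp.
For PbCO₃: [CO₃²⁻] = (Ksp/[Pb²⁺]) = 8.4×10⁻¹² mol/L
For Ce₂(CO₃)₃: [CO₃²⁻] = (Ksp/[Ce³⁺]^2)^(1/3) = 5.3×10⁻¹¹ mol/L
PbCO₃ requires the lower [CO₃²⁻], so it precipitates first.

PbCO₃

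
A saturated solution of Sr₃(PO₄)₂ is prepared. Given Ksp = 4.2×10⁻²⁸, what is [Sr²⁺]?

Sr₃(PO₄)₂(s) ⇌ 3 Sr²⁺(aq) + 2 PO₄³⁻(aq)
If s mol/L of Sr₃(PO₄)₂ dissolves, [Sr²⁺] = 3s and [PO₄³⁻] = 2s.
Ksp = [Sr²⁺]^3[PO₄³⁻]^2 = (3s)^3 · (2s)^2 = 108s^5 = 4.2×10⁻²⁸
s = 1.3×10⁻⁶ M
[Sr²⁺] = 3s = 3.9×10⁻⁶ M

3.9×10⁻⁶ M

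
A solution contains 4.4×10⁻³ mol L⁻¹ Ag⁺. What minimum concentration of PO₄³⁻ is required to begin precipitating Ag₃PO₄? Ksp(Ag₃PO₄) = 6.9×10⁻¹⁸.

8.1×10⁻¹¹ M

Each salt precipitates once Q = Ksp for that salt.
Ag₃PO₄(s) ⇌ 3 Ag⁺(aq) + PO₄³⁻(aq)
Ksp = [Ag⁺]^3[PO₄³⁻] = [PO₄³⁻](4.4×10⁻³)^3
[PO₄³⁻] = 6.9×10⁻¹⁸ / (4.4×10⁻³)^3 = 8.1×10⁻¹¹
[PO₄³⁻] = 8.1×10⁻¹¹ mol L⁻¹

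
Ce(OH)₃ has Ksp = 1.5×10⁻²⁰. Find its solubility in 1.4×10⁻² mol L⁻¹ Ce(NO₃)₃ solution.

Ce(OH)₃(s) ⇌ Ce³⁺(aq) + 3 OH⁻(aq)
With Ce³⁺ already at 1.4×10⁻² mol L⁻¹ and s small, take [Ce³⁺] ≈ 1.4×10⁻² mol L⁻¹ and [OH⁻] = 3s.
Ksp = [Ce³⁺][OH⁻]^3 = (1.4×10⁻²)(3s)^3
(3s)^3 = 1.5×10⁻²⁰ / (1.4×10⁻²) = 1.1×10⁻¹⁸
s = 3.4×10⁻⁷ mol L⁻¹

3.4×10⁻⁷ M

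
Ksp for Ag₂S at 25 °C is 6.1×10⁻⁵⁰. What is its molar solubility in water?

Ag₂S(s) ⇌ 2 Ag⁺(aq) + S²⁻(aq)
With molar solubility s: [Ag⁺] = 2s, [S²⁻] = s.
Ksp = [Ag⁺]^2[S²⁻] = (2s)^2 · s = 4s^3
4s^3 = 6.1×10⁻⁵⁰  ⇒  s^3 = 1.5×10⁻⁵⁰
s = (1.5×10⁻⁵⁰)^(1/3) = 2.5×10⁻¹⁷ mol L⁻¹

2.5×10⁻¹⁷ M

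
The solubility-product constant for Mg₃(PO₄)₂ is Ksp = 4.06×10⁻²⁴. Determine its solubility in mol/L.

8.22×10⁻⁶ M

Mg₃(PO₄)₂(s) ⇌ 3 Mg²⁺(aq) + 2 PO₄³⁻(aq)
With molar solubility s: [Mg²⁺] = 3s, [PO₄³⁻] = 2s.
Ksp = [Mg²⁺]^3[PO₄³⁻]^2 = (3s)^3 · (2s)^2 = 108s^5
108s^5 = 4.06×10⁻²⁴  ⇒  s^5 = 3.76×10⁻²⁶
Taking the 5th root, s = 8.22×10⁻⁶ M.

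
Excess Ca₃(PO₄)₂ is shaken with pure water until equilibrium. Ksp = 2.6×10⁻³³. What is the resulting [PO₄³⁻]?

2.4×10⁻⁷ M

Ca₃(PO₄)₂(s) ⇌ 3 Ca²⁺(aq) + 2 PO₄³⁻(aq)
With molar solubility s: [Ca²⁺] = 3s, [PO₄³⁻] = 2s.
Ksp = [Ca²⁺]^3[PO₄³⁻]^2 = (3s)^3 · (2s)^2 = 108s^5 = 2.6×10⁻³³
s = 1.2×10⁻⁷ mol/L
[PO₄³⁻] = 2s = 2.4×10⁻⁷ mol/L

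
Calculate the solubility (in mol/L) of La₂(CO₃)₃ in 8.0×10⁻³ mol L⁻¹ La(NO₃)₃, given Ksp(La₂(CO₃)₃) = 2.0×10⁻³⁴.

4.9×10⁻¹¹ M

La₂(CO₃)₃(s) ⇌ 2 La³⁺(aq) + 3 CO₃²⁻(aq)
The solution already contains La³⁺ at 8.0×10⁻³ mol L⁻¹. Let s be the molar solubility of La₂(CO₃)₃.
[La³⁺] ≈ 8.0×10⁻³ mol L⁻¹ (common ion dominates); [CO₃²⁻] = 3s.
Ksp = [La³⁺]^2[CO₃²⁻]^3 = (8.0×10⁻³)^2(3s)^3
(3s)^3 = 2.0×10⁻³⁴ / (8.0×10⁻³)^2 = 3.1×10⁻³⁰
s = 4.9×10⁻¹¹ mol L⁻¹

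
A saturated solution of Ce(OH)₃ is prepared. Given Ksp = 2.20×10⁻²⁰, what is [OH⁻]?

1.60×10⁻⁵ M

Ce(OH)₃(s) ⇌ Ce³⁺(aq) + 3 OH⁻(aq)
Call the molar solubility s, so that [Ce³⁺] = s and [OH⁻] = 3s.
Ksp = [Ce³⁺][OH⁻]^3 = s · (3s)^3 = 27s^4 = 2.20×10⁻²⁰
s = 5.34×10⁻⁶ M
[OH⁻] = 3s = 1.60×10⁻⁵ M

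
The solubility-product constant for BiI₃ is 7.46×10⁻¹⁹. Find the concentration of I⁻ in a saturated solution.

BiI₃(s) ⇌ Bi³⁺(aq) + 3 I⁻(aq)
Let s be the molar solubility. Then [Bi³⁺] = s and [I⁻] = 3s.
Ksp = [Bi³⁺][I⁻]^3 = s · (3s)^3 = 27s^4 = 7.46×10⁻¹⁹
s = 1.29×10⁻⁵ mol/L
[I⁻] = 3s = 3.87×10⁻⁵ mol/L

3.87×10⁻⁵ M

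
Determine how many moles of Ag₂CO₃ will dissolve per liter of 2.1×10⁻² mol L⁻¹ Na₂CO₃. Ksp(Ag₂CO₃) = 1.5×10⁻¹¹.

Ag₂CO₃(s) ⇌ 2 Ag⁺(aq) + CO₃²⁻(aq)
The solution already contains CO₃²⁻ at 2.1×10⁻² mol L⁻¹. Let s be the molar solubility of Ag₂CO₃.
[CO₃²⁻] ≈ 2.1×10⁻² mol L⁻¹ (common ion dominates); [Ag⁺] = 2s.
Ksp = [Ag⁺]^2[CO₃²⁻] = (2s)^2(2.1×10⁻²)
(2s)^2 = 1.5×10⁻¹¹ / (2.1×10⁻²) = 7.1×10⁻¹⁰
s = 1.3×10⁻⁵ mol L⁻¹

1.3×10⁻⁵ M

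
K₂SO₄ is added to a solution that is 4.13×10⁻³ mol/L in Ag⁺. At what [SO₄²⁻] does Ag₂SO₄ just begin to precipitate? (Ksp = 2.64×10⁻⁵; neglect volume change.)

1.55 M

Precipitation begins when Q = Ksp.
Ag₂SO₄(s) ⇌ 2 Ag⁺(aq) + SO₄²⁻(aq)
Ksp = [Ag⁺]^2[SO₄²⁻] = [SO₄²⁻](4.13×10⁻³)^2
[SO₄²⁻] = 2.64×10⁻⁵ / (4.13×10⁻³)^2 = 1.55
[SO₄²⁻] = 1.55 mol/L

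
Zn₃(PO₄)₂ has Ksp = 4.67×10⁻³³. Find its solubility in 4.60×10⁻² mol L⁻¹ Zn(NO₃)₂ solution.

Zn₃(PO₄)₂(s) ⇌ 3 Zn²⁺(aq) + 2 PO₄³⁻(aq)
Zn²⁺ is already present at 4.60×10⁻² mol L⁻¹. If s mol/L of Zn₃(PO₄)₂ dissolves, [PO₄³⁻] = 2s while [Zn²⁺] ≈ 4.60×10⁻² mol L⁻¹.
Ksp = [Zn²⁺]^3[PO₄³⁻]^2 = (4.60×10⁻²)^3(2s)^2
(2s)^2 = 4.67×10⁻³³ / (4.60×10⁻²)^3 = 4.80×10⁻²⁹
s = 3.46×10⁻¹⁵ mol L⁻¹

3.46×10⁻¹⁵ M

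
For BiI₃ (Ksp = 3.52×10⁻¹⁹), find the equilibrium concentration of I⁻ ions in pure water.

BiI₃(s) ⇌ Bi³⁺(aq) + 3 I⁻(aq)
With molar solubility s: [Bi³⁺] = s, [I⁻] = 3s.
Ksp = [Bi³⁺][I⁻]^3 = s · (3s)^3 = 27s^4 = 3.52×10⁻¹⁹
s = 1.07×10⁻⁵ mol/L
[I⁻] = 3s = 3.21×10⁻⁵ mol/L

3.21×10⁻⁵ M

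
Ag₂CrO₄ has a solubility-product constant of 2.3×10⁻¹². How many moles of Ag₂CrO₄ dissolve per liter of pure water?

8.3×10⁻⁵ M

Ag₂CrO₄(s) ⇌ 2 Ag⁺(aq) + CrO₄²⁻(aq)
Let s be the molar solubility. Then [Ag⁺] = 2s and [CrO₄²⁻] = s.
Ksp = [Ag⁺]^2[CrO₄²⁻] = (2s)^2 · s = 4s^3
4s^3 = 2.3×10⁻¹²  ⇒  s^3 = 5.8×10⁻¹³
Taking the 3rd root, s = 8.3×10⁻⁵ mol/L.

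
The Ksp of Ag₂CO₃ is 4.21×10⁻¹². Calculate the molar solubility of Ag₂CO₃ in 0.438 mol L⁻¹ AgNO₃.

Ag₂CO₃(s) ⇌ 2 Ag⁺(aq) + CO₃²⁻(aq)
The solution already contains Ag⁺ at 0.438 mol L⁻¹. Let s be the molar solubility of Ag₂CO₃.
[Ag⁺] ≈ 0.438 mol L⁻¹ (common ion dominates); [CO₃²⁻] = s.
Ksp = [Ag⁺]^2[CO₃²⁻] = (0.438)^2s
s = 4.21×10⁻¹² / (0.438)^2 = 2.19×10⁻¹¹
s = 2.19×10⁻¹¹ mol L⁻¹

2.19×10⁻¹¹ M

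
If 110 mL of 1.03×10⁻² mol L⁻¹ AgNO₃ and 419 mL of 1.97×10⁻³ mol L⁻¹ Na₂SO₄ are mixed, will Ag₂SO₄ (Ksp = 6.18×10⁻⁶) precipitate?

No

The combined volume is 529 mL.
[Ag⁺] = (1.03×10⁻²)(110)/529 = 2.14×10⁻³ mol L⁻¹
[SO₄²⁻] = (1.97×10⁻³)(419)/529 = 1.56×10⁻³ mol L⁻¹
Q = [Ag⁺]^2[SO₄²⁻] = 7.16×10⁻⁹
Q = 7.16×10⁻⁹ < Ksp = 6.18×10⁻⁶, so the solution is unsaturated and no precipitate forms.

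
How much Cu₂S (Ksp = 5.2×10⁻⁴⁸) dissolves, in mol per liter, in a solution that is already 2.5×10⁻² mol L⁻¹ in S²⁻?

Cu₂S(s) ⇌ 2 Cu⁺(aq) + S²⁻(aq)
S²⁻ is already present at 2.5×10⁻² mol L⁻¹. If s mol/L of Cu₂S dissolves, [Cu⁺] = 2s while [S²⁻] ≈ 2.5×10⁻² mol L⁻¹.
Ksp = [Cu⁺]^2[S²⁻] = (2s)^2(2.5×10⁻²)
(2s)^2 = 5.2×10⁻⁴⁸ / (2.5×10⁻²) = 2.1×10⁻⁴⁶
s = 7.2×10⁻²⁴ mol L⁻¹

7.2×10⁻²⁴ M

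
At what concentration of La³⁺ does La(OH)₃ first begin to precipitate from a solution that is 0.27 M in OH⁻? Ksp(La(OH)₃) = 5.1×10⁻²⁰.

2.6×10⁻¹⁸ M

Precipitation of each salt begins when its ion product equals Ksp.
La(OH)₃(s) ⇌ La³⁺(aq) + 3 OH⁻(aq)
Ksp = [La³⁺][OH⁻]^3 = [La³⁺](0.27)^3
[La³⁺] = 5.1×10⁻²⁰ / (0.27)^3 = 2.6×10⁻¹⁸
[La³⁺] = 2.6×10⁻¹⁸ M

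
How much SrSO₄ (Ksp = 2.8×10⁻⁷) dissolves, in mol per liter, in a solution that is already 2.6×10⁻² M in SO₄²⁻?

SrSO₄(s) ⇌ Sr²⁺(aq) + SO₄²⁻(aq)
The solution already contains SO₄²⁻ at 2.6×10⁻² M. Let s be the molar solubility of SrSO₄.
[SO₄²⁻] ≈ 2.6×10⁻² M (common ion dominates); [Sr²⁺] = s.
Ksp = [Sr²⁺][SO₄²⁻] = s(2.6×10⁻²)
s = 2.8×10⁻⁷ / (2.6×10⁻²) = 1.1×10⁻⁵
s = 1.1×10⁻⁵ M

1.1×10⁻⁵ M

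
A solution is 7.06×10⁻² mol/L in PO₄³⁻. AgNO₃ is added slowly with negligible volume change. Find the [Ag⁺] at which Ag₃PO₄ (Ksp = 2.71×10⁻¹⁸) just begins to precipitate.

3.37×10⁻⁶ M

A salt starts to precipitate once the ion product Q reaches its Ksp.
Ag₃PO₄(s) ⇌ 3 Ag⁺(aq) + PO₄³⁻(aq)
Ksp = [Ag⁺]^3[PO₄³⁻] = [Ag⁺]^3(7.06×10⁻²)
[Ag⁺]^3 = 2.71×10⁻¹⁸ / (7.06×10⁻²) = 3.84×10⁻¹⁷
[Ag⁺] = 3.37×10⁻⁶ mol/L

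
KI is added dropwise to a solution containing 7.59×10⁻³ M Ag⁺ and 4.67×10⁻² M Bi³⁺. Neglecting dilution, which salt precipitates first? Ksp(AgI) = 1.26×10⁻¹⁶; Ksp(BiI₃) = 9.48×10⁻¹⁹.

Each salt precipitates once Q = Ksp for that salt.
For AgI: [I⁻] = (Ksp/[Ag⁺]) = 1.66×10⁻¹⁴ M
For BiI₃: [I⁻] = (Ksp/[Bi³⁺])^(1/3) = 2.73×10⁻⁶ M
AgI requires the lower [I⁻], so it precipitates first.

AgI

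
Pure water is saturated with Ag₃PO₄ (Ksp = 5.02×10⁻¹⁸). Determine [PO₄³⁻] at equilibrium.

2.08×10⁻⁵ M

Ag₃PO₄(s) ⇌ 3 Ag⁺(aq) + PO₄³⁻(aq)
With molar solubility s: [Ag⁺] = 3s, [PO₄³⁻] = s.
Ksp = [Ag⁺]^3[PO₄³⁻] = (3s)^3 · s = 27s^4 = 5.02×10⁻¹⁸
s = 2.08×10⁻⁵ M
[PO₄³⁻] = s = 2.08×10⁻⁵ M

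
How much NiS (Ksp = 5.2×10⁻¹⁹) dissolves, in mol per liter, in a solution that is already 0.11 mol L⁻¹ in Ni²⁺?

4.7×10⁻¹⁸ M

NiS(s) ⇌ Ni²⁺(aq) + S²⁻(aq)
The solution already contains Ni²⁺ at 0.11 mol L⁻¹. Let s be the molar solubility of NiS.
[Ni²⁺] ≈ 0.11 mol L⁻¹ (common ion dominates); [S²⁻] = s.
Ksp = [Ni²⁺][S²⁻] = (0.11)s
s = 5.2×10⁻¹⁹ / (0.11) = 4.7×10⁻¹⁸
s = 4.7×10⁻¹⁸ mol L⁻¹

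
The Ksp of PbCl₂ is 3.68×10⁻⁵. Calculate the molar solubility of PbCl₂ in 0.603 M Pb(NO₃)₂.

PbCl₂(s) ⇌ Pb²⁺(aq) + 2 Cl⁻(aq)
With Pb²⁺ already at 0.603 M and s small, take [Pb²⁺] ≈ 0.603 M and [Cl⁻] = 2s.
Ksp = [Pb²⁺][Cl⁻]^2 = (0.603)(2s)^2
(2s)^2 = 3.68×10⁻⁵ / (0.603) = 6.10×10⁻⁵
s = 3.91×10⁻³ M

3.91×10⁻³ M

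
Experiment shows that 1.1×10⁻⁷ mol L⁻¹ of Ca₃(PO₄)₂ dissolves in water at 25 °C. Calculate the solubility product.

Ksp = 1.7×10⁻³³

Ca₃(PO₄)₂(s) ⇌ 3 Ca²⁺(aq) + 2 PO₄³⁻(aq)
Call the molar solubility s, so that [Ca²⁺] = 3s and [PO₄³⁻] = 2s.
Ksp = [Ca²⁺]^3[PO₄³⁻]^2 = (3s)^3 · (2s)^2 = 108s^5
Ksp = 108 × (1.1×10⁻⁷)^5 = 1.7×10⁻³³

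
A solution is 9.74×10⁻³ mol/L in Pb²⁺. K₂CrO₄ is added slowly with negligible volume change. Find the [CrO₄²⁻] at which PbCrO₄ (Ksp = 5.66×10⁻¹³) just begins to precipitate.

The threshold for precipitation is Q = Ksp.
PbCrO₄(s) ⇌ Pb²⁺(aq) + CrO₄²⁻(aq)
Ksp = [Pb²⁺][CrO₄²⁻] = [CrO₄²⁻](9.74×10⁻³)
[CrO₄²⁻] = 5.66×10⁻¹³ / (9.74×10⁻³) = 5.81×10⁻¹¹
[CrO₄²⁻] = 5.81×10⁻¹¹ mol/L

5.81×10⁻¹¹ M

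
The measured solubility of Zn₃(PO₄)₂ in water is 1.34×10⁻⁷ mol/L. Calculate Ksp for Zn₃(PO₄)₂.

Ksp = 4.67×10⁻³³

Zn₃(PO₄)₂(s) ⇌ 3 Zn²⁺(aq) + 2 PO₄³⁻(aq)
Let s be the molar solubility. Then [Zn²⁺] = 3s and [PO₄³⁻] = 2s.
Ksp = [Zn²⁺]^3[PO₄³⁻]^2 = (3s)^3 · (2s)^2 = 108s^5
Ksp = 108 × (1.34×10⁻⁷)^5 = 4.67×10⁻³³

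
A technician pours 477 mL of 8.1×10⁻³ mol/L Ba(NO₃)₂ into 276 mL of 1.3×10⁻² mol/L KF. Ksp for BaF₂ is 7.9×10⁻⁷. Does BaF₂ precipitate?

No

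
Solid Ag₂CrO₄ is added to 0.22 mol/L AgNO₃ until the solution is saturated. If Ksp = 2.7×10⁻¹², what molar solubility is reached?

Ag₂CrO₄(s) ⇌ 2 Ag⁺(aq) + CrO₄²⁻(aq)
The solution already contains Ag⁺ at 0.22 mol/L. Let s be the molar solubility of Ag₂CrO₄.
[Ag⁺] ≈ 0.22 mol/L (common ion dominates); [CrO₄²⁻] = s.
Ksp = [Ag⁺]^2[CrO₄²⁻] = (0.22)^2s
s = 2.7×10⁻¹² / (0.22)^2 = 5.6×10⁻¹¹
s = 5.6×10⁻¹¹ mol/L

5.6×10⁻¹¹ M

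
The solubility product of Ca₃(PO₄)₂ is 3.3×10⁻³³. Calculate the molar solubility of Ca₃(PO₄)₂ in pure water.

1.3×10⁻⁷ M

Ca₃(PO₄)₂(s) ⇌ 3 Ca²⁺(aq) + 2 PO₄³⁻(aq)
If s mol/L of Ca₃(PO₄)₂ dissolves, [Ca²⁺] = 3s and [PO₄³⁻] = 2s.
Ksp = [Ca²⁺]^3[PO₄³⁻]^2 = (3s)^3 · (2s)^2 = 108s^5
108s^5 = 3.3×10⁻³³  ⇒  s^5 = 3.1×10⁻³⁵
s = (3.1×10⁻³⁵)^(1/5) = 1.3×10⁻⁷ M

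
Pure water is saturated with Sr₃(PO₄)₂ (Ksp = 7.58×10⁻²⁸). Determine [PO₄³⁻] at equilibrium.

2.95×10⁻⁶ M

Sr₃(PO₄)₂(s) ⇌ 3 Sr²⁺(aq) + 2 PO₄³⁻(aq)
Call the molar solubility s, so that [Sr²⁺] = 3s and [PO₄³⁻] = 2s.
Ksp = [Sr²⁺]^3[PO₄³⁻]^2 = (3s)^3 · (2s)^2 = 108s^5 = 7.58×10⁻²⁸
s = 1.48×10⁻⁶ mol/L
[PO₄³⁻] = 2s = 2.95×10⁻⁶ mol/L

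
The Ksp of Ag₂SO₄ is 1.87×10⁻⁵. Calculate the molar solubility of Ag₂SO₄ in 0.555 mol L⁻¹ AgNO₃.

6.07×10⁻⁵ M

Ag₂SO₄(s) ⇌ 2 Ag⁺(aq) + SO₄²⁻(aq)
Ag⁺ is already present at 0.555 mol L⁻¹. If s mol/L of Ag₂SO₄ dissolves, [SO₄²⁻] = s while [Ag⁺] ≈ 0.555 mol L⁻¹.
Ksp = [Ag⁺]^2[SO₄²⁻] = (0.555)^2s
s = 1.87×10⁻⁵ / (0.555)^2 = 6.07×10⁻⁵
s = 6.07×10⁻⁵ mol L⁻¹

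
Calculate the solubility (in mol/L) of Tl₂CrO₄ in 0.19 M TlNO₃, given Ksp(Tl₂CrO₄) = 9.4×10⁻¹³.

2.6×10⁻¹¹ M

Tl₂CrO₄(s) ⇌ 2 Tl⁺(aq) + CrO₄²⁻(aq)
Let s be the solubility of Tl₂CrO₄ here. The common ion gives [Tl⁺] ≈ 0.19 M, and [CrO₄²⁻] = s.
Ksp = [Tl⁺]^2[CrO₄²⁻] = (0.19)^2s
s = 9.4×10⁻¹³ / (0.19)^2 = 2.6×10⁻¹¹
s = 2.6×10⁻¹¹ M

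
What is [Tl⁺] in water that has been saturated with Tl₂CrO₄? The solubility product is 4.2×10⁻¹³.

Tl₂CrO₄(s) ⇌ 2 Tl⁺(aq) + CrO₄²⁻(aq)
If s mol/L of Tl₂CrO₄ dissolves, [Tl⁺] = 2s and [CrO₄²⁻] = s.
Ksp = [Tl⁺]^2[CrO₄²⁻] = (2s)^2 · s = 4s^3 = 4.2×10⁻¹³
s = 4.7×10⁻⁵ mol/L
[Tl⁺] = 2s = 9.4×10⁻⁵ mol/L

9.4×10⁻⁵ M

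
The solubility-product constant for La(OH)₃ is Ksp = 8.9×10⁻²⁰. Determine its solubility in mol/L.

7.6×10⁻⁶ M

La(OH)₃(s) ⇌ La³⁺(aq) + 3 OH⁻(aq)
Call the molar solubility s, so that [La³⁺] = s and [OH⁻] = 3s.
Ksp = [La³⁺][OH⁻]^3 = s · (3s)^3 = 27s^4
27s^4 = 8.9×10⁻²⁰  ⇒  s^4 = 3.3×10⁻²¹
Taking the 4th root, s = 7.6×10⁻⁶ M.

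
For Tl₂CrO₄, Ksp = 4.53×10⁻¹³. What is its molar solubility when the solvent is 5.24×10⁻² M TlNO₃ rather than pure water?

1.65×10⁻¹⁰ M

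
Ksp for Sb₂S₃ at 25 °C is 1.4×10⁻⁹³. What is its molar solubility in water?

Sb₂S₃(s) ⇌ 2 Sb³⁺(aq) + 3 S²⁻(aq)
For each mole of Sb₂S₃ that dissolves per liter, [Sb³⁺] = 2s and [S²⁻] = 3s; let s denote this solubility.
Ksp = [Sb³⁺]^2[S²⁻]^3 = (2s)^2 · (3s)^3 = 108s^5
108s^5 = 1.4×10⁻⁹³  ⇒  s^5 = 1.3×10⁻⁹⁵
s = (1.3×10⁻⁹⁵)^(1/5) = 1.1×10⁻¹⁹ mol L⁻¹

1.1×10⁻¹⁹ M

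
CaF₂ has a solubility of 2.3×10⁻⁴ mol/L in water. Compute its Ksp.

Ksp = 4.9×10⁻¹¹

CaF₂(s) ⇌ Ca²⁺(aq) + 2 F⁻(aq)
If s mol/L of CaF₂ dissolves, [Ca²⁺] = s and [F⁻] = 2s.
Ksp = [Ca²⁺][F⁻]^2 = s · (2s)^2 = 4s^3
Ksp = 4 × (2.3×10⁻⁴)^3 = 4.9×10⁻¹¹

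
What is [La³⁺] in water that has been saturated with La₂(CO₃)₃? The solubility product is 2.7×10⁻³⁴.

1.5×10⁻⁷ M

La₂(CO₃)₃(s) ⇌ 2 La³⁺(aq) + 3 CO₃²⁻(aq)
Let s be the molar solubility. Then [La³⁺] = 2s and [CO₃²⁻] = 3s.
Ksp = [La³⁺]^2[CO₃²⁻]^3 = (2s)^2 · (3s)^3 = 108s^5 = 2.7×10⁻³⁴
s = 7.6×10⁻⁸ M
[La³⁺] = 2s = 1.5×10⁻⁷ M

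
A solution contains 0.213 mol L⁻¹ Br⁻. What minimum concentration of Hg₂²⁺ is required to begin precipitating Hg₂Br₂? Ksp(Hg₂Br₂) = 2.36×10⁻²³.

5.20×10⁻²² M

Precipitation begins when Q = Ksp.
Hg₂Br₂(s) ⇌ Hg₂²⁺(aq) + 2 Br⁻(aq)
Ksp = [Hg₂²⁺][Br⁻]^2 = [Hg₂²⁺](0.213)^2
[Hg₂²⁺] = 2.36×10⁻²³ / (0.213)^2 = 5.20×10⁻²²
[Hg₂²⁺] = 5.20×10⁻²² mol L⁻¹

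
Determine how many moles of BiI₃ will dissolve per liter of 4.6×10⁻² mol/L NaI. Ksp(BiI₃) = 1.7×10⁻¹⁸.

BiI₃(s) ⇌ Bi³⁺(aq) + 3 I⁻(aq)
Let s be the solubility of BiI₃ here. The common ion gives [I⁻] ≈ 4.6×10⁻² mol/L, and [Bi³⁺] = s.
Ksp = [Bi³⁺][I⁻]^3 = s(4.6×10⁻²)^3
s = 1.7×10⁻¹⁸ / (4.6×10⁻²)^3 = 1.7×10⁻¹⁴
s = 1.7×10⁻¹⁴ mol/L

1.7×10⁻¹⁴ M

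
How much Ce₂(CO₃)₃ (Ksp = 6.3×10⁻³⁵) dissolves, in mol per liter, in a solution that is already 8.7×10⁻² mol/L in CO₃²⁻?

1.5×10⁻¹⁶ M

Ce₂(CO₃)₃(s) ⇌ 2 Ce³⁺(aq) + 3 CO₃²⁻(aq)
The solution already contains CO₃²⁻ at 8.7×10⁻² mol/L. Let s be the molar solubility of Ce₂(CO₃)₃.
[CO₃²⁻] ≈ 8.7×10⁻² mol/L (common ion dominates); [Ce³⁺] = 2s.
Ksp = [Ce³⁺]^2[CO₃²⁻]^3 = (2s)^2(8.7×10⁻²)^3
(2s)^2 = 6.3×10⁻³⁵ / (8.7×10⁻²)^3 = 9.6×10⁻³²
s = 1.5×10⁻¹⁶ mol/L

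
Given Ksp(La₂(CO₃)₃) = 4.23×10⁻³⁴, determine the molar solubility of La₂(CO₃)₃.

La₂(CO₃)₃(s) ⇌ 2 La³⁺(aq) + 3 CO₃²⁻(aq)
Call the molar solubility s, so that [La³⁺] = 2s and [CO₃²⁻] = 3s.
Ksp = [La³⁺]^2[CO₃²⁻]^3 = (2s)^2 · (3s)^3 = 108s^5
108s^5 = 4.23×10⁻³⁴  ⇒  s^5 = 3.92×10⁻³⁶
Taking the 5th root, s = 8.29×10⁻⁸ M.

8.29×10⁻⁸ M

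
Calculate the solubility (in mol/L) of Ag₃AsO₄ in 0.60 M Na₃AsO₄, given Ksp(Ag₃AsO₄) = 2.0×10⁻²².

2.3×10⁻⁸ M

Ag₃AsO₄(s) ⇌ 3 Ag⁺(aq) + AsO₄³⁻(aq)
AsO₄³⁻ is already present at 0.60 M. If s mol/L of Ag₃AsO₄ dissolves, [Ag⁺] = 3s while [AsO₄³⁻] ≈ 0.60 M.
Ksp = [Ag⁺]^3[AsO₄³⁻] = (3s)^3(0.60)
(3s)^3 = 2.0×10⁻²² / (0.60) = 3.3×10⁻²²
s = 2.3×10⁻⁸ M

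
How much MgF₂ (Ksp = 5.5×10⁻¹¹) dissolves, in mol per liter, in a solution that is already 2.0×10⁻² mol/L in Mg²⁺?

MgF₂(s) ⇌ Mg²⁺(aq) + 2 F⁻(aq)
Mg²⁺ is already present at 2.0×10⁻² mol/L. If s mol/L of MgF₂ dissolves, [F⁻] = 2s while [Mg²⁺] ≈ 2.0×10⁻² mol/L.
Ksp = [Mg²⁺][F⁻]^2 = (2.0×10⁻²)(2s)^2
(2s)^2 = 5.5×10⁻¹¹ / (2.0×10⁻²) = 2.8×10⁻⁹
s = 2.6×10⁻⁵ mol/L

2.6×10⁻⁵ M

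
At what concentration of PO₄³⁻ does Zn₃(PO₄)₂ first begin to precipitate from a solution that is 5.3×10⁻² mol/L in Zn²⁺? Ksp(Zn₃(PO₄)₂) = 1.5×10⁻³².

1.0×10⁻¹⁴ M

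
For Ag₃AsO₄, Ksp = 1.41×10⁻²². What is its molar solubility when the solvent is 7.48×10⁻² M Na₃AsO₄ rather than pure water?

4.12×10⁻⁸ M

Ag₃AsO₄(s) ⇌ 3 Ag⁺(aq) + AsO₄³⁻(aq)
Let s be the solubility of Ag₃AsO₄ here. The common ion gives [AsO₄³⁻] ≈ 7.48×10⁻² M, and [Ag⁺] = 3s.
Ksp = [Ag⁺]^3[AsO₄³⁻] = (3s)^3(7.48×10⁻²)
(3s)^3 = 1.41×10⁻²² / (7.48×10⁻²) = 1.89×10⁻²¹
s = 4.12×10⁻⁸ M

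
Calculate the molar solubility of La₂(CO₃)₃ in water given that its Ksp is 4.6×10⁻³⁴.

8.4×10⁻⁸ M

La₂(CO₃)₃(s) ⇌ 2 La³⁺(aq) + 3 CO₃²⁻(aq)
Call the molar solubility s, so that [La³⁺] = 2s and [CO₃²⁻] = 3s.
Ksp = [La³⁺]^2[CO₃²⁻]^3 = (2s)^2 · (3s)^3 = 108s^5
108s^5 = 4.6×10⁻³⁴  ⇒  s^5 = 4.3×10⁻³⁶
s = 8.4×10⁻⁸ mol L⁻¹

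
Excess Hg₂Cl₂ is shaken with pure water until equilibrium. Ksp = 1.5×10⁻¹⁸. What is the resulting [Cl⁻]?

1.4×10⁻⁶ M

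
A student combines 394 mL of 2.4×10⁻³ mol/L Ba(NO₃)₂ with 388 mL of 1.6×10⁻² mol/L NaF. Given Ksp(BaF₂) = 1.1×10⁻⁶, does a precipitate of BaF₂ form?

No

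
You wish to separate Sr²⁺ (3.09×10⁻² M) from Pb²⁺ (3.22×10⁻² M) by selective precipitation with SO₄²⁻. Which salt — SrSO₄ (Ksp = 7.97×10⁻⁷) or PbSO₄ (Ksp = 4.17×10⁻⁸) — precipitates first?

PbSO₄

Precipitation begins when Q = Ksp.
For SrSO₄: [SO₄²⁻] = (Ksp/[Sr²⁺]) = 2.58×10⁻⁵ M
For PbSO₄: [SO₄²⁻] = (Ksp/[Pb²⁺]) = 1.30×10⁻⁶ M
The smaller threshold [SO₄²⁻] is reached first, so PbSO₄ precipitates first.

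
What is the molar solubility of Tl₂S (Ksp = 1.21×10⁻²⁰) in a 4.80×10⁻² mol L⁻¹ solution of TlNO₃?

Tl₂S(s) ⇌ 2 Tl⁺(aq) + S²⁻(aq)
With Tl⁺ already at 4.80×10⁻² mol L⁻¹ and s small, take [Tl⁺] ≈ 4.80×10⁻² mol L⁻¹ and [S²⁻] = s.
Ksp = [Tl⁺]^2[S²⁻] = (4.80×10⁻²)^2s
s = 1.21×10⁻²⁰ / (4.80×10⁻²)^2 = 5.25×10⁻¹⁸
s = 5.25×10⁻¹⁸ mol L⁻¹

5.25×10⁻¹⁸ M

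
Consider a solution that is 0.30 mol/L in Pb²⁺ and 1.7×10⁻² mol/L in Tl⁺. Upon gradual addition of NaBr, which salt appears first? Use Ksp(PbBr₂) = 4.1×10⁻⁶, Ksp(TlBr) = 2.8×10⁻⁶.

TlBr

Precipitation begins when Q = Ksp.
For PbBr₂: [Br⁻] = (Ksp/[Pb²⁺])^(1/2) = 3.7×10⁻³ mol/L
For TlBr: [Br⁻] = (Ksp/[Tl⁺]) = 1.6×10⁻⁴ mol/L
The smaller threshold [Br⁻] is reached first, so TlBr precipitates first.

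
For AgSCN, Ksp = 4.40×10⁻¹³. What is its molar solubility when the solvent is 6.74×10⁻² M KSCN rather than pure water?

AgSCN(s) ⇌ Ag⁺(aq) + SCN⁻(aq)
With SCN⁻ already at 6.74×10⁻² M and s small, take [SCN⁻] ≈ 6.74×10⁻² M and [Ag⁺] = s.
Ksp = [Ag⁺][SCN⁻] = s(6.74×10⁻²)
s = 4.40×10⁻¹³ / (6.74×10⁻²) = 6.53×10⁻¹²
s = 6.53×10⁻¹² M

6.53×10⁻¹² M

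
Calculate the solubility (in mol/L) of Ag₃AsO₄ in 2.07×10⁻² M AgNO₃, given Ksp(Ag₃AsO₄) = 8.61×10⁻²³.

Ag₃AsO₄(s) ⇌ 3 Ag⁺(aq) + AsO₄³⁻(aq)
With Ag⁺ already at 2.07×10⁻² M and s small, take [Ag⁺] ≈ 2.07×10⁻² M and [AsO₄³⁻] = s.
Ksp = [Ag⁺]^3[AsO₄³⁻] = (2.07×10⁻²)^3s
s = 8.61×10⁻²³ / (2.07×10⁻²)^3 = 9.71×10⁻¹⁸
s = 9.71×10⁻¹⁸ M

9.71×10⁻¹⁸ M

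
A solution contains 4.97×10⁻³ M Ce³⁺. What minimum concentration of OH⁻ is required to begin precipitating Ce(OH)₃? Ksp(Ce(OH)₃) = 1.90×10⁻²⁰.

1.56×10⁻⁶ M

Precipitation begins when Q = Ksp.
Ce(OH)₃(s) ⇌ Ce³⁺(aq) + 3 OH⁻(aq)
Ksp = [Ce³⁺][OH⁻]^3 = [OH⁻]^3(4.97×10⁻³)
[OH⁻]^3 = 1.90×10⁻²⁰ / (4.97×10⁻³) = 3.82×10⁻¹⁸
[OH⁻] = 1.56×10⁻⁶ M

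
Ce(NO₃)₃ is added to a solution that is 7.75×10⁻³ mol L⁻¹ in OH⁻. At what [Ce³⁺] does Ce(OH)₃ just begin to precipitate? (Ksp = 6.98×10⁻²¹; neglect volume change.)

1.50×10⁻¹⁴ M

A salt starts to precipitate once the ion product Q reaches its Ksp.
Ce(OH)₃(s) ⇌ Ce³⁺(aq) + 3 OH⁻(aq)
Ksp = [Ce³⁺][OH⁻]^3 = [Ce³⁺](7.75×10⁻³)^3
[Ce³⁺] = 6.98×10⁻²¹ / (7.75×10⁻³)^3 = 1.50×10⁻¹⁴
[Ce³⁺] = 1.50×10⁻¹⁴ mol L⁻¹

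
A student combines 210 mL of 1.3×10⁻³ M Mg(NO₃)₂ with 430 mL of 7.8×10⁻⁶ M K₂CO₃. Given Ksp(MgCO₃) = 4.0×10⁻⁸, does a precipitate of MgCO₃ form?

No

After mixing, V = 210 mL + 430 mL = 640 mL.
[Mg²⁺] = (1.3×10⁻³)(210)/640 = 4.3×10⁻⁴ M
[CO₃²⁻] = (7.8×10⁻⁶)(430)/640 = 5.2×10⁻⁶ M
Q = [Mg²⁺][CO₃²⁻] = 2.2×10⁻⁹
Q = 2.2×10⁻⁹ < Ksp = 4.0×10⁻⁸, so the solution is unsaturated and no precipitate forms.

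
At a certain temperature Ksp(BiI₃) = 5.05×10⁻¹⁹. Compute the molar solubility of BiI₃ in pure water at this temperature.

1.17×10⁻⁵ M

BiI₃(s) ⇌ Bi³⁺(aq) + 3 I⁻(aq)
Call the molar solubility s, so that [Bi³⁺] = s and [I⁻] = 3s.
Ksp = [Bi³⁺][I⁻]^3 = s · (3s)^3 = 27s^4
27s^4 = 5.05×10⁻¹⁹  ⇒  s^4 = 1.87×10⁻²⁰
s = 1.17×10⁻⁵ mol/L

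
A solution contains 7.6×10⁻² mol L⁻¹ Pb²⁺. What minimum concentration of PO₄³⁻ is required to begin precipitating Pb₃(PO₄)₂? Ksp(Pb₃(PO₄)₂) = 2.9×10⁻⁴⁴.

8.1×10⁻²¹ M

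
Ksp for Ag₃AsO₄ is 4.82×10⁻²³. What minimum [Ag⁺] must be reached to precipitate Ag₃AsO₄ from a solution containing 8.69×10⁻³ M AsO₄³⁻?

The threshold for precipitation is Q = Ksp.
Ag₃AsO₄(s) ⇌ 3 Ag⁺(aq) + AsO₄³⁻(aq)
Ksp = [Ag⁺]^3[AsO₄³⁻] = [Ag⁺]^3(8.69×10⁻³)
[Ag⁺]^3 = 4.82×10⁻²³ / (8.69×10⁻³) = 5.55×10⁻²¹
[Ag⁺] = 1.77×10⁻⁷ M

1.77×10⁻⁷ M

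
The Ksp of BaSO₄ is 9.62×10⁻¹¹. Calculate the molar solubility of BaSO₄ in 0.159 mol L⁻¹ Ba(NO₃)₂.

6.05×10⁻¹⁰ M

BaSO₄(s) ⇌ Ba²⁺(aq) + SO₄²⁻(aq)
With Ba²⁺ already at 0.159 mol L⁻¹ and s small, take [Ba²⁺] ≈ 0.159 mol L⁻¹ and [SO₄²⁻] = s.
Ksp = [Ba²⁺][SO₄²⁻] = (0.159)s
s = 9.62×10⁻¹¹ / (0.159) = 6.05×10⁻¹⁰
s = 6.05×10⁻¹⁰ mol L⁻¹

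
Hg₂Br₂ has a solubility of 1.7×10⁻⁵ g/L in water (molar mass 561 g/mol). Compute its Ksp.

Ksp = 1.1×10⁻²²

s = (1.7×10⁻⁵ g L⁻¹)/(561 g mol⁻¹) = 3.030×10⁻⁸ M
Hg₂Br₂(s) ⇌ Hg₂²⁺(aq) + 2 Br⁻(aq)
With molar solubility s: [Hg₂²⁺] = s, [Br⁻] = 2s.
Ksp = [Hg₂²⁺][Br⁻]^2 = s · (2s)^2 = 4s^3
Ksp = 4 × (3.030×10⁻⁸)^3 = 1.1×10⁻²²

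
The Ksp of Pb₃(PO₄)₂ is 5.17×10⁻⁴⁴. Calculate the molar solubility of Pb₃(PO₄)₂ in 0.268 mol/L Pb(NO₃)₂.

8.19×10⁻²² M

Pb₃(PO₄)₂(s) ⇌ 3 Pb²⁺(aq) + 2 PO₄³⁻(aq)
Pb²⁺ is already present at 0.268 mol/L. If s mol/L of Pb₃(PO₄)₂ dissolves, [PO₄³⁻] = 2s while [Pb²⁺] ≈ 0.268 mol/L.
Ksp = [Pb²⁺]^3[PO₄³⁻]^2 = (0.268)^3(2s)^2
(2s)^2 = 5.17×10⁻⁴⁴ / (0.268)^3 = 2.69×10⁻⁴²
s = 8.19×10⁻²² mol/L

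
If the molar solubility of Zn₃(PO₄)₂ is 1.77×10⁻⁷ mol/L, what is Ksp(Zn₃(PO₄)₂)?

Ksp = 1.88×10⁻³²

Zn₃(PO₄)₂(s) ⇌ 3 Zn²⁺(aq) + 2 PO₄³⁻(aq)
Call the molar solubility s, so that [Zn²⁺] = 3s and [PO₄³⁻] = 2s.
Ksp = [Zn²⁺]^3[PO₄³⁻]^2 = (3s)^3 · (2s)^2 = 108s^5
Ksp = 108 × (1.77×10⁻⁷)^5 = 1.88×10⁻³²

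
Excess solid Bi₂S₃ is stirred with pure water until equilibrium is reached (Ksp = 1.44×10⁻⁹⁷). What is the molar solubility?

1.68×10⁻²⁰ M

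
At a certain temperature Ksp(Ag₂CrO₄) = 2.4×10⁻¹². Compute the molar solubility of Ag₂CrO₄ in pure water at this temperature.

8.4×10⁻⁵ M

Ag₂CrO₄(s) ⇌ 2 Ag⁺(aq) + CrO₄²⁻(aq)
For each mole of Ag₂CrO₄ that dissolves per liter, [Ag⁺] = 2s and [CrO₄²⁻] = s; let s denote this solubility.
Ksp = [Ag⁺]^2[CrO₄²⁻] = (2s)^2 · s = 4s^3
4s^3 = 2.4×10⁻¹²  ⇒  s^3 = 6.0×10⁻¹³
s = 8.4×10⁻⁵ mol L⁻¹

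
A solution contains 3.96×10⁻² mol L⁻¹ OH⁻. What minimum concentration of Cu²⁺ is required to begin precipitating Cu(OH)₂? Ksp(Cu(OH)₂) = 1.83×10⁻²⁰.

1.17×10⁻¹⁷ M

Precipitation of each salt begins when its ion product equals Ksp.
Cu(OH)₂(s) ⇌ Cu²⁺(aq) + 2 OH⁻(aq)
Ksp = [Cu²⁺][OH⁻]^2 = [Cu²⁺](3.96×10⁻²)^2
[Cu²⁺] = 1.83×10⁻²⁰ / (3.96×10⁻²)^2 = 1.17×10⁻¹⁷
[Cu²⁺] = 1.17×10⁻¹⁷ mol L⁻¹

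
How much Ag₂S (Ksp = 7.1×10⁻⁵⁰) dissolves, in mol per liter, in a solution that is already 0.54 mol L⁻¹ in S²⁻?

1.8×10⁻²⁵ M

Ag₂S(s) ⇌ 2 Ag⁺(aq) + S²⁻(aq)
With S²⁻ already at 0.54 mol L⁻¹ and s small, take [S²⁻] ≈ 0.54 mol L⁻¹ and [Ag⁺] = 2s.
Ksp = [Ag⁺]^2[S²⁻] = (2s)^2(0.54)
(2s)^2 = 7.1×10⁻⁵⁰ / (0.54) = 1.3×10⁻⁴⁹
s = 1.8×10⁻²⁵ mol L⁻¹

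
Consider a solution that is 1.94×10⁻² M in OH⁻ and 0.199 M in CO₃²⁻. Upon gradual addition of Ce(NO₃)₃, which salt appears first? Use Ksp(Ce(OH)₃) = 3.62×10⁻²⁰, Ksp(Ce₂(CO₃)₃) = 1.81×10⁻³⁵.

Ce₂(CO₃)₃

A salt starts to precipitate once the ion product Q reaches its Ksp.
For Ce(OH)₃: [Ce³⁺] = (Ksp/[OH⁻]^3) = 4.96×10⁻¹⁵ M
For Ce₂(CO₃)₃: [Ce³⁺] = (Ksp/[CO₃²⁻]^3)^(1/2) = 4.79×10⁻¹⁷ M
Ce₂(CO₃)₃ requires the lower [Ce³⁺], so it precipitates first.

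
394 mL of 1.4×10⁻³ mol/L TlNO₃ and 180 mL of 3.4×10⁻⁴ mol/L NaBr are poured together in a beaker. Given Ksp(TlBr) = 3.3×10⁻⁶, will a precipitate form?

Total volume after mixing = 394 + 180 = 574 mL.
[Tl⁺] = (1.4×10⁻³)(394)/574 = 9.6×10⁻⁴ mol/L
[Br⁻] = (3.4×10⁻⁴)(180)/574 = 1.1×10⁻⁴ mol/L
Q = [Tl⁺][Br⁻] = 1.0×10⁻⁷
Q = 1.0×10⁻⁷ < Ksp = 3.3×10⁻⁶, so the solution is unsaturated and no precipitate forms.

No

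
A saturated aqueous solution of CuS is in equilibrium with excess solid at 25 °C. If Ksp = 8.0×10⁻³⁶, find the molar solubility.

2.8×10⁻¹⁸ M

CuS(s) ⇌ Cu²⁺(aq) + S²⁻(aq)
Let s be the molar solubility. Then [Cu²⁺] = s and [S²⁻] = s.
Ksp = [Cu²⁺][S²⁻] = s · s = s^2
s^2 = 8.0×10⁻³⁶
s = (8.0×10⁻³⁶)^(1/2) = 2.8×10⁻¹⁸ M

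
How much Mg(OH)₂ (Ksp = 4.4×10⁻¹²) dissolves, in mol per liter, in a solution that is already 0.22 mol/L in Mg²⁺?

2.2×10⁻⁶ M

Mg(OH)₂(s) ⇌ Mg²⁺(aq) + 2 OH⁻(aq)
The solution already contains Mg²⁺ at 0.22 mol/L. Let s be the molar solubility of Mg(OH)₂.
[Mg²⁺] ≈ 0.22 mol/L (common ion dominates); [OH⁻] = 2s.
Ksp = [Mg²⁺][OH⁻]^2 = (0.22)(2s)^2
(2s)^2 = 4.4×10⁻¹² / (0.22) = 2.0×10⁻¹¹
s = 2.2×10⁻⁶ mol/L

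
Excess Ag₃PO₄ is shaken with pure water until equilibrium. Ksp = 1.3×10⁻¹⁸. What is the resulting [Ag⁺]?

Ag₃PO₄(s) ⇌ 3 Ag⁺(aq) + PO₄³⁻(aq)
If s mol/L of Ag₃PO₄ dissolves, [Ag⁺] = 3s and [PO₄³⁻] = s.
Ksp = [Ag⁺]^3[PO₄³⁻] = (3s)^3 · s = 27s^4 = 1.3×10⁻¹⁸
s = 1.5×10⁻⁵ mol L⁻¹
[Ag⁺] = 3s = 4.4×10⁻⁵ mol L⁻¹

4.4×10⁻⁵ M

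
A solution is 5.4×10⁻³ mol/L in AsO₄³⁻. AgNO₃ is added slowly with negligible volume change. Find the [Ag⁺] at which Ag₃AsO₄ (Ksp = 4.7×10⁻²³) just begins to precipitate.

2.1×10⁻⁷ M

The threshold for precipitation is Q = Ksp.
Ag₃AsO₄(s) ⇌ 3 Ag⁺(aq) + AsO₄³⁻(aq)
Ksp = [Ag⁺]^3[AsO₄³⁻] = [Ag⁺]^3(5.4×10⁻³)
[Ag⁺]^3 = 4.7×10⁻²³ / (5.4×10⁻³) = 8.7×10⁻²¹
[Ag⁺] = 2.1×10⁻⁷ mol/L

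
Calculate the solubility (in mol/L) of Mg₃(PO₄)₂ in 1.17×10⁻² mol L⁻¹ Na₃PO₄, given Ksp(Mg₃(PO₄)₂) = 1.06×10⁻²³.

Mg₃(PO₄)₂(s) ⇌ 3 Mg²⁺(aq) + 2 PO₄³⁻(aq)
With PO₄³⁻ already at 1.17×10⁻² mol L⁻¹ and s small, take [PO₄³⁻] ≈ 1.17×10⁻² mol L⁻¹ and [Mg²⁺] = 3s.
Ksp = [Mg²⁺]^3[PO₄³⁻]^2 = (3s)^3(1.17×10⁻²)^2
(3s)^3 = 1.06×10⁻²³ / (1.17×10⁻²)^2 = 7.74×10⁻²⁰
s = 1.42×10⁻⁷ mol L⁻¹

1.42×10⁻⁷ M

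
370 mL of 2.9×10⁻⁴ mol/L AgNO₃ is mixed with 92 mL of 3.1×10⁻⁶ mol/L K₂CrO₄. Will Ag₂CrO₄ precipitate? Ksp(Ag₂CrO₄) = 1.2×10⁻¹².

No

Total volume after mixing = 370 + 92 = 462 mL.
[Ag⁺] = (2.9×10⁻⁴)(370)/462 = 2.3×10⁻⁴ mol/L
[CrO₄²⁻] = (3.1×10⁻⁶)(92)/462 = 6.2×10⁻⁷ mol/L
Q = [Ag⁺]^2[CrO₄²⁻] = 3.3×10⁻¹⁴
Q < Ksp (3.3×10⁻¹⁴ vs 1.2×10⁻¹²); the solution remains unsaturated and no precipitate forms.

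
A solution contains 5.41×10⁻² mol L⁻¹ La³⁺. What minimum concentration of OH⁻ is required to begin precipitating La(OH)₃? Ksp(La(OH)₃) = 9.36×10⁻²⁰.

1.20×10⁻⁶ M

The threshold for precipitation is Q = Ksp.
La(OH)₃(s) ⇌ La³⁺(aq) + 3 OH⁻(aq)
Ksp = [La³⁺][OH⁻]^3 = [OH⁻]^3(5.41×10⁻²)
[OH⁻]^3 = 9.36×10⁻²⁰ / (5.41×10⁻²) = 1.73×10⁻¹⁸
[OH⁻] = 1.20×10⁻⁶ mol L⁻¹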